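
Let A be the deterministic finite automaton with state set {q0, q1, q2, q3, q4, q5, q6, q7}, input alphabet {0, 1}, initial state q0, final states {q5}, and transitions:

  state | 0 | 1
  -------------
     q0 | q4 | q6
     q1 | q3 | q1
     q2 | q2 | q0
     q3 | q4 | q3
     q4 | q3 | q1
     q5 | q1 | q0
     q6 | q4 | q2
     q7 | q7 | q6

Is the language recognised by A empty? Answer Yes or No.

Yes

The states reachable from the start state are {q0, q1, q2, q3, q4, q6}.
None of the accepting states {q5} is reachable, so no string is accepted and L(A) = ∅.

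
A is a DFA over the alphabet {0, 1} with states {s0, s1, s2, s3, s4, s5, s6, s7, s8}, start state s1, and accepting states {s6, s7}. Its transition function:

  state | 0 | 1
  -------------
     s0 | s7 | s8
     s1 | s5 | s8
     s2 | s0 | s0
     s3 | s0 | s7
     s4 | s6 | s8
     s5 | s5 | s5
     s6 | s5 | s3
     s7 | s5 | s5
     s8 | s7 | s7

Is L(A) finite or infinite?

finite

The useful states (reachable from s1 and able to reach an accepting state) are {s1, s7, s8}.
Restricted to these states the transition graph has no cycle, so every accepting path has bounded length and L is finite.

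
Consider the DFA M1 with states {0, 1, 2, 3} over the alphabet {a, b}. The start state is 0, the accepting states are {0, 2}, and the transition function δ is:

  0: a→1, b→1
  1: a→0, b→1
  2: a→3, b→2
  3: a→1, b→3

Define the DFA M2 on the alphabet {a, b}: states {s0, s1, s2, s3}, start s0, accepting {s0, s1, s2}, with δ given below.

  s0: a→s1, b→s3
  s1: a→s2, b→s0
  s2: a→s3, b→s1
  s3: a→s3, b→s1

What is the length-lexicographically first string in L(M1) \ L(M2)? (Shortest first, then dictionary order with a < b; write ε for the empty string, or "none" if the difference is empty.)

The string ba is accepted by M1 but not by M2.
No shorter string lies in the difference, and ba is the lexicographically first length-2 string in L(M1) \ L(M2).

ba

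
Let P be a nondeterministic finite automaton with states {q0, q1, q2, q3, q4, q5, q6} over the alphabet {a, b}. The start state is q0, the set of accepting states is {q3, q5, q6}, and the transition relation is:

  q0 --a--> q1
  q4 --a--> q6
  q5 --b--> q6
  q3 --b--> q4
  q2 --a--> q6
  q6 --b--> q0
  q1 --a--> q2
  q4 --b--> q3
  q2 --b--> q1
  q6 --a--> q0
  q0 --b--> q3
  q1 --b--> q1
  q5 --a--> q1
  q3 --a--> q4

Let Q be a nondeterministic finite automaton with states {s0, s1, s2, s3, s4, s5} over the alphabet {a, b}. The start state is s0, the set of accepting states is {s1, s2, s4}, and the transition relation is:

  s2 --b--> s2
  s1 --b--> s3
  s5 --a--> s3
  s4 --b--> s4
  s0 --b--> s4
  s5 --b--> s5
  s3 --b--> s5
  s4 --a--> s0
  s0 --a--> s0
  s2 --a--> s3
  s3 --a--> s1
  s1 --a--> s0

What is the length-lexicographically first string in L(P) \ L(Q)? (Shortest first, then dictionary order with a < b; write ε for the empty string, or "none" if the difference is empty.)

The string aaa is accepted by P but not by Q.
No shorter string lies in the difference, and aaa is the lexicographically first length-3 string in L(P) \ L(Q).

aaa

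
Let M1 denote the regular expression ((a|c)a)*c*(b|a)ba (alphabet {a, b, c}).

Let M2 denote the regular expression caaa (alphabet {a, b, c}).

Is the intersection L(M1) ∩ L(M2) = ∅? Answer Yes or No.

Converting the expression M1 to a DFA (subset construction, then merging equivalent states) gives the minimal DFA with states {r0, r1, r2, r3, r4, r5, r6, r7, r8, r9}, start state r0, accepting states {r8} and transitions r0: a→r1, b→r2, c→r3; r1: a→r0, b→r4, c→r5; r2: a→r5, b→r4, c→r5; r3: a→r6, b→r2, c→r7; r4: a→r8, b→r5, c→r5; r5: a→r5, b→r5, c→r5; r6: a→r1, b→r9, c→r3; r7: a→r2, b→r2, c→r7; r8: a→r5, b→r5, c→r5; r9: a→r8, b→r4, c→r5.
Converting the expression M2 to a DFA (subset construction, then merging equivalent states) gives the minimal DFA with states {t0, t1, t2, t3, t4, t5}, start state t0, accepting states {t5} and transitions t0: a→t1, b→t1, c→t2; t1: a→t1, b→t1, c→t1; t2: a→t3, b→t1, c→t1; t3: a→t4, b→t1, c→t1; t4: a→t5, b→t1, c→t1; t5: a→t1, b→t1, c→t1.
Exploring the product automaton M1 × M2 from the start pair (r0, t0), following both machines on each input symbol, reaches 15 state pairs: (r0, t0), (r1, t1), (r2, t1), (r3, t2), (r0, t1), (r4, t1), (r5, t1), (r6, t3), (r7, t1), (r3, t1), (r8, t1), (r1, t4), (r9, t1), (r6, t1), (r0, t5).
M1 accepts in {r8} and M2 accepts in {t5}; no reachable pair has both components accepting, so no string drives both machines to acceptance simultaneously and L(M1) ∩ L(M2) = ∅.
So no string is accepted by both, and the intersection is empty.

Yes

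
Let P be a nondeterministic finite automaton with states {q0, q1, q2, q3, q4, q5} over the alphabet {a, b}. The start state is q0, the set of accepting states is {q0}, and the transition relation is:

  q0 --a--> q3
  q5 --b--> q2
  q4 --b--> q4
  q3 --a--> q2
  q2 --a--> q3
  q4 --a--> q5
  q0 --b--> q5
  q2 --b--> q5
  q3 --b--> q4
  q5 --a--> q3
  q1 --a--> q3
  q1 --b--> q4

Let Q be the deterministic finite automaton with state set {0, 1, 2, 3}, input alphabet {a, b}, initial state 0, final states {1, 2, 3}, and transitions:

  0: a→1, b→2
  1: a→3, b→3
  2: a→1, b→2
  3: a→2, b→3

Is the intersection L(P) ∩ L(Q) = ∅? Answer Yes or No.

Yes

Exploring the product automaton P × Q from the start pair (q0, 0), following both machines on each input symbol, reaches 12 state pairs: (q0, 0), (q3, 1), (q5, 2), (q2, 3), (q4, 3), (q2, 2), (q3, 2), (q5, 3), (q2, 1), (q4, 2), (q3, 3), (q5, 1).
P accepts in {q0} and Q accepts in {1, 2, 3}; no reachable pair has both components accepting, so no string drives both machines to acceptance simultaneously and L(P) ∩ L(Q) = ∅.
So no string is accepted by both, and the intersection is empty.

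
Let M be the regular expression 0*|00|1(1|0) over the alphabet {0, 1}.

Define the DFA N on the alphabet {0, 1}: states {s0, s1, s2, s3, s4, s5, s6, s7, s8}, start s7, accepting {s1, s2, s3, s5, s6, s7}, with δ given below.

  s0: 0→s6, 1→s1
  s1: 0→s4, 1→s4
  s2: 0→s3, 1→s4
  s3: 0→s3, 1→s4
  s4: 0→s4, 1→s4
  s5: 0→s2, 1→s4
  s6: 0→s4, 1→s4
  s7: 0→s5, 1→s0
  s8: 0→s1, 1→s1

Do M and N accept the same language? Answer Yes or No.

Converting the expression M to a DFA (subset construction, then merging equivalent states) gives the minimal DFA with states {m0, m1, m2, m3, m4}, start state m0, accepting states {m0, m1, m4} and transitions m0: 0→m1, 1→m2; m1: 0→m1, 1→m3; m2: 0→m4, 1→m4; m3: 0→m3, 1→m3; m4: 0→m3, 1→m3.
Exploring the product automaton M × N from the start pair (m0, s7), following both machines on each input symbol, reaches 8 state pairs: (m0, s7), (m1, s5), (m2, s0), (m1, s2), (m3, s4), (m4, s6), (m4, s1), (m1, s3).
M accepts in {m0, m1, m4} and N accepts in {s1, s2, s3, s5, s6, s7}. In every reachable pair the two components are either both accepting — (m0, s7), (m1, s5), (m1, s2), (m4, s6), (m4, s1), (m1, s3) — or both non-accepting, so no string is accepted by exactly one of the machines: L(M) \ L(N) and L(N) \ L(M) are both empty.
Hence every string is accepted by M iff it is accepted by N, and the two languages coincide.

Yes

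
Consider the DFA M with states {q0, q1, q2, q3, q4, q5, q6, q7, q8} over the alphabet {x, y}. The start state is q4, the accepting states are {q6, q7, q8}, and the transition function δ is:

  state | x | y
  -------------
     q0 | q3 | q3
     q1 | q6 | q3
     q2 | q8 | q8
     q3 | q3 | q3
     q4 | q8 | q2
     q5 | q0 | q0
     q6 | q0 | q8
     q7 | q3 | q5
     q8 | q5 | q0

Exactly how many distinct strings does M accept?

3

The useful subgraph on states {q2, q4, q8} is acyclic, so L(M) is finite; the longest accepting path visits 3 useful states, giving maximum string length 2.
Counting accepting paths from q4 by length: 1 of length 1, 2 of length 2. Total 3.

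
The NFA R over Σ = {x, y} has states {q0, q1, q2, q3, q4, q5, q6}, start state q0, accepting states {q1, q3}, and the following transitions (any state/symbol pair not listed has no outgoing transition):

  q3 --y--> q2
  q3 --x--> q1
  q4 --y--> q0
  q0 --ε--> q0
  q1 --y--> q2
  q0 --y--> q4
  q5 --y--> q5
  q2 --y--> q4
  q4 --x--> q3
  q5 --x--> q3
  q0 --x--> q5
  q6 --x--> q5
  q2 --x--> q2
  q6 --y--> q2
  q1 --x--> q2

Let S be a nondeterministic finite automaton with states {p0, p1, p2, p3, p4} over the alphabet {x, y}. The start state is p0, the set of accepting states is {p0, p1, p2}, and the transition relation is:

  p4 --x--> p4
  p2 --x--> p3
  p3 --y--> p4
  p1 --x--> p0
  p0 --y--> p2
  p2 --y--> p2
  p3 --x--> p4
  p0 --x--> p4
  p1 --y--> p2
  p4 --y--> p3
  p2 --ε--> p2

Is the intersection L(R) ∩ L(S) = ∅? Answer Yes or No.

Yes

Exploring the product automaton R × S from the start pair (q0, p0), following both machines on each input symbol, reaches 14 state pairs: (q0, p0), (q5, p4), (q4, p2), (q3, p4), (q5, p3), (q3, p3), (q0, p2), (q1, p4), (q2, p3), (q2, p4), (q4, p4), (q4, p3), (q0, p3), (q0, p4).
R accepts in {q1, q3} and S accepts in {p0, p1, p2}; no reachable pair has both components accepting, so no string drives both machines to acceptance simultaneously and L(R) ∩ L(S) = ∅.
So no string is accepted by both, and the intersection is empty.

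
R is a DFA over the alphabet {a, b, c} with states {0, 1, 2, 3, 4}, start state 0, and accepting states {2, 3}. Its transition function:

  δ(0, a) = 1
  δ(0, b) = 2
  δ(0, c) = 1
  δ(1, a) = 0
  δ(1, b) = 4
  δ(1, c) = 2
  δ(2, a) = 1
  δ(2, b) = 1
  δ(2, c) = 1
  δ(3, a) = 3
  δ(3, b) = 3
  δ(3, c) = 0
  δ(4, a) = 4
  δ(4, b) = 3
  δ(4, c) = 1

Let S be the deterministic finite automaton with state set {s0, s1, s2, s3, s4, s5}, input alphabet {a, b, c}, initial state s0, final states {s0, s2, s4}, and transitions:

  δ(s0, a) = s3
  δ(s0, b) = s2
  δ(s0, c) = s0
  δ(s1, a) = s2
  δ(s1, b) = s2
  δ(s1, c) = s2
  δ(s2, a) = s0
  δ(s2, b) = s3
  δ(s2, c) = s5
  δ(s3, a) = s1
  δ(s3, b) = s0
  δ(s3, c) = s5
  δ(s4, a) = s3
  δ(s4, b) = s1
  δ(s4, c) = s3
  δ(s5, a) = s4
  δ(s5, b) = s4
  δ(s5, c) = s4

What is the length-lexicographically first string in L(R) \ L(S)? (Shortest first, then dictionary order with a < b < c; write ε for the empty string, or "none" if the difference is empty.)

ac

The string ac is accepted by R but not by S.
No shorter string lies in the difference, and ac is the lexicographically first length-2 string in L(R) \ L(S).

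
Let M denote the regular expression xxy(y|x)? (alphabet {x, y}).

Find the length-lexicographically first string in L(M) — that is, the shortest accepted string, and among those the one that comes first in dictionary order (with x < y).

xxy

By inspection of the expression, no string of length less than 3 matches, and xxy is the lexicographically first match of length 3.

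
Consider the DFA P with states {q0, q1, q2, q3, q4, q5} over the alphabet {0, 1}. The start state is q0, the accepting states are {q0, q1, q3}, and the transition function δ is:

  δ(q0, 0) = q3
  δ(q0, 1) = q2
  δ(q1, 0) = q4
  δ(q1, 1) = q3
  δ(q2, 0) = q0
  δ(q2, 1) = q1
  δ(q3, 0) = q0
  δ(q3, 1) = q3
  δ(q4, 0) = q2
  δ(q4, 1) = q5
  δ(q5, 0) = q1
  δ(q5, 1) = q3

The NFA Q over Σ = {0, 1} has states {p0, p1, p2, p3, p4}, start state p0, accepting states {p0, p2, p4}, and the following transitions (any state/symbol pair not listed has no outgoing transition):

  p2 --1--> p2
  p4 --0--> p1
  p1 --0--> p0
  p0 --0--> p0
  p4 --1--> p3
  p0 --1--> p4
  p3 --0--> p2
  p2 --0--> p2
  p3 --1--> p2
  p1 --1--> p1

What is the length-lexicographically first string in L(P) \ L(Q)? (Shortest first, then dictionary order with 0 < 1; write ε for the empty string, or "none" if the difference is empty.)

The string 10 is accepted by P but not by Q.
No shorter string lies in the difference, and 10 is the lexicographically first length-2 string in L(P) \ L(Q).

10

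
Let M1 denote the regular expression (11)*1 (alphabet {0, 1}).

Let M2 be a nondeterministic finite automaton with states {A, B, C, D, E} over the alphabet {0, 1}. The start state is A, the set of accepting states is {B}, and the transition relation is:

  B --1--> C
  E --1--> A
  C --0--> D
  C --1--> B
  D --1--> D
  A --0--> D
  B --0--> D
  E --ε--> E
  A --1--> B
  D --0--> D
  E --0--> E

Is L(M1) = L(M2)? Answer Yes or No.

Yes

Converting the expression M1 to a DFA (subset construction, then merging equivalent states) gives the minimal DFA with states {r0, r1, r2}, start state r0, accepting states {r2} and transitions r0: 0→r1, 1→r2; r1: 0→r1, 1→r1; r2: 0→r1, 1→r0.
Exploring the product automaton M1 × M2 from the start pair (r0, A), following both machines on each input symbol, reaches 4 state pairs: (r0, A), (r1, D), (r2, B), (r0, C).
M1 accepts in {r2} and M2 accepts in {B}. In every reachable pair the two components are either both accepting — (r2, B) — or both non-accepting, so no string is accepted by exactly one of the machines: L(M1) \ L(M2) and L(M2) \ L(M1) are both empty.
Hence every string is accepted by M1 iff it is accepted by M2, and the two languages coincide.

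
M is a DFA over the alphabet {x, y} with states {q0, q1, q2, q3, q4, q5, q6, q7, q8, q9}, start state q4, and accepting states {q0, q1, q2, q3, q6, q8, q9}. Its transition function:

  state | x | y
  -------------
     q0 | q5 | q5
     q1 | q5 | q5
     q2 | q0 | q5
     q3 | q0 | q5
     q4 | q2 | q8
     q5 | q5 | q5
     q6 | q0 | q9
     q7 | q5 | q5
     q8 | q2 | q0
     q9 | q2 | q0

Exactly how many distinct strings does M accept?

6

The useful subgraph on states {q0, q2, q4, q8} is acyclic, so L(M) is finite; the longest accepting path visits 4 useful states, giving maximum string length 3.
Counting accepting paths from q4 by length: 2 of length 1, 3 of length 2, 1 of length 3. Total 6.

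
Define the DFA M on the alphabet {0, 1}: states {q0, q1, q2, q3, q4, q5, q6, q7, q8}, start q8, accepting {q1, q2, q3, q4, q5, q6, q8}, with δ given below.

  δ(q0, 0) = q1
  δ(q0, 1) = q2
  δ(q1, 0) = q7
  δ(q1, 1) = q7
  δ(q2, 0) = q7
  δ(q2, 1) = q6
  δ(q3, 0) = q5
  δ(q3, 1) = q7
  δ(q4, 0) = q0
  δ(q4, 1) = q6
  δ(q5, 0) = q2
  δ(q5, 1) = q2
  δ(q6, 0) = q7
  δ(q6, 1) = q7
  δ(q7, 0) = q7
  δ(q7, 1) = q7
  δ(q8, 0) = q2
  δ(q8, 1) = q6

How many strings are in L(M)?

4

The useful subgraph on states {q2, q6, q8} is acyclic, so L(M) is finite; the longest accepting path visits 3 useful states, giving maximum string length 2.
Counting accepting paths from q8 by length: 1 of length 0, 2 of length 1, 1 of length 2. Total 4.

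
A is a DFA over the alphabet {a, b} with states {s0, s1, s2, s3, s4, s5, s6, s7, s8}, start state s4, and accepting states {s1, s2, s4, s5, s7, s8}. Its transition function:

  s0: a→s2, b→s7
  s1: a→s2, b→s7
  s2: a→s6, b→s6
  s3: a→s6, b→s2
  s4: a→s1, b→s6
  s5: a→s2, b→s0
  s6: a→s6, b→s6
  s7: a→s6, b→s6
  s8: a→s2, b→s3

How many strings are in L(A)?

The useful subgraph on states {s1, s2, s4, s7} is acyclic, so L(A) is finite; the longest accepting path visits 3 useful states, giving maximum string length 2.
Counting accepting paths from s4 by length: 1 of length 0, 1 of length 1, 2 of length 2. Total 4.

4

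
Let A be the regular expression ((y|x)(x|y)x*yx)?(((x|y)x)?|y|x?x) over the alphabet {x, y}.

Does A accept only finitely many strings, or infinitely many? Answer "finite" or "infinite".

The expression contains a Kleene star applied to a subexpression that matches at least one nonempty string, so it matches strings of unbounded length.
Hence L(A) is infinite.

infinite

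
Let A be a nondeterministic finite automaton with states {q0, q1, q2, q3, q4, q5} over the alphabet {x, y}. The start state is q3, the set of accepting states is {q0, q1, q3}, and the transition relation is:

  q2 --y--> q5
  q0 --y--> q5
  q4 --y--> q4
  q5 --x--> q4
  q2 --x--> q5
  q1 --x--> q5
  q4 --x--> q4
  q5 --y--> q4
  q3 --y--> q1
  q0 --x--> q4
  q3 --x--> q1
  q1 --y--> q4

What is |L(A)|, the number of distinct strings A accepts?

The useful subgraph on states {q1, q3} is acyclic, so L(A) is finite; the longest accepting path visits 2 useful states, giving maximum string length 1.
Counting accepting paths from q3 by length: 1 of length 0, 2 of length 1. Total 3.

3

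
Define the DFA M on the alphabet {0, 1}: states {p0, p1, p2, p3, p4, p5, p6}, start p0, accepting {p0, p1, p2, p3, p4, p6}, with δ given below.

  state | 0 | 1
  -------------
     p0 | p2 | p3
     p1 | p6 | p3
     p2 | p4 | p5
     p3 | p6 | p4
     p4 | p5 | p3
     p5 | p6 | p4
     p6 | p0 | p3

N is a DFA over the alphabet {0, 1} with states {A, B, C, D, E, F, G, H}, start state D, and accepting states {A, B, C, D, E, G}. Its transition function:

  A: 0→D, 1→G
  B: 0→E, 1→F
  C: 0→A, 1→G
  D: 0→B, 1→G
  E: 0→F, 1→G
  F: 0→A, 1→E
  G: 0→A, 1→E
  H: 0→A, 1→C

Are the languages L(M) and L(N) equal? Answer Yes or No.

Exploring the product automaton M × N from the start pair (p0, D), following both machines on each input symbol, reaches 6 state pairs: (p0, D), (p2, B), (p3, G), (p4, E), (p5, F), (p6, A).
M accepts in {p0, p1, p2, p3, p4, p6} and N accepts in {A, B, C, D, E, G}. In every reachable pair the two components are either both accepting — (p0, D), (p2, B), (p3, G), (p4, E), (p6, A) — or both non-accepting, so no string is accepted by exactly one of the machines: L(M) \ L(N) and L(N) \ L(M) are both empty.
Hence every string is accepted by M iff it is accepted by N, and the two languages coincide.

Yes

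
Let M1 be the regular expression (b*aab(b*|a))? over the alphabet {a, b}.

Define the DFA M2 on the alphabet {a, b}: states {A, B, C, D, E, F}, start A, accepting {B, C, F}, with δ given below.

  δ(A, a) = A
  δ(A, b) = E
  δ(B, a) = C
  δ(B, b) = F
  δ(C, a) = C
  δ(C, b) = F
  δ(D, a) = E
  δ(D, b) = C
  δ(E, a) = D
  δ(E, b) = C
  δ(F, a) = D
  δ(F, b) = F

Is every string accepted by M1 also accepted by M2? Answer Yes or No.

The empty string ε is in L(M1) but not in L(M2).
So L(M1) ⊄ L(M2).

No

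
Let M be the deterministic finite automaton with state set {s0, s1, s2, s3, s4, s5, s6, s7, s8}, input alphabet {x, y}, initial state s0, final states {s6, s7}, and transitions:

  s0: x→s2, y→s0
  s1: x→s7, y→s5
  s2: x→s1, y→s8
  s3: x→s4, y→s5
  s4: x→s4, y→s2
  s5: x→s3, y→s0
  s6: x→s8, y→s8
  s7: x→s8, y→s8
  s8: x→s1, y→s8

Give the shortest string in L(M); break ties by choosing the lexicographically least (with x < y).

A breadth-first search from s0 reaches an accepting state first via the path s0 → s2 → s1 → s7 on input xxx.
No string of length < 3 is accepted (BFS exhausts all shorter strings without reaching an accepting state), and xxx is the lexicographically least accepting string of length 3.

xxx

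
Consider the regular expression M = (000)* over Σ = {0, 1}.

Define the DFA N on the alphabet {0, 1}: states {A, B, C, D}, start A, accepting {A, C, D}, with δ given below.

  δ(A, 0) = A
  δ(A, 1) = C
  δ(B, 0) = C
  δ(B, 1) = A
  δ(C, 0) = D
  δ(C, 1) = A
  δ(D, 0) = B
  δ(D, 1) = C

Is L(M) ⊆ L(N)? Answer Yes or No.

Converting the expression M to a DFA (subset construction, then merging equivalent states) gives the minimal DFA with states {m0, m1, m2, m3}, start state m0, accepting states {m0} and transitions m0: 0→m1, 1→m2; m1: 0→m3, 1→m2; m2: 0→m2, 1→m2; m3: 0→m0, 1→m2.
Exploring the product automaton M × N from the start pair (m0, A), following both machines on each input symbol, reaches 7 state pairs: (m0, A), (m1, A), (m2, C), (m3, A), (m2, D), (m2, A), (m2, B).
M accepts in {m0} and N accepts in {A, C, D}. The reachable pairs whose M-component is accepting are (m0, A); in each of them the N-component is accepting too, so the product for L(M) \ L(N) (M-component accepting, N-component rejecting) has no reachable accepting pair and the difference is empty.
Hence every string in L(M) is also in L(N).

Yes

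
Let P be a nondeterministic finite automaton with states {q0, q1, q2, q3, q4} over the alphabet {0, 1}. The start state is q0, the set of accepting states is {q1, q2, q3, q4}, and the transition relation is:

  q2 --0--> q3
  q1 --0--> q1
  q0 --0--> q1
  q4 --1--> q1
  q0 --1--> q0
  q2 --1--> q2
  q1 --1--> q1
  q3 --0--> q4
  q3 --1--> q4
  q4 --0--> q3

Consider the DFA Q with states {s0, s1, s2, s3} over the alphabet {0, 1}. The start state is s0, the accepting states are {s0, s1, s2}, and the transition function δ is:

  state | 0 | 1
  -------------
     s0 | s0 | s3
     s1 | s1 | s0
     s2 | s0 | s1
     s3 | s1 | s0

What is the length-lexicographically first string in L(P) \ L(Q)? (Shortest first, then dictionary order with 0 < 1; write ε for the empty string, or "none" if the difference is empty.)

The string 01 is accepted by P but not by Q.
No shorter string lies in the difference, and 01 is the lexicographically first length-2 string in L(P) \ L(Q).

01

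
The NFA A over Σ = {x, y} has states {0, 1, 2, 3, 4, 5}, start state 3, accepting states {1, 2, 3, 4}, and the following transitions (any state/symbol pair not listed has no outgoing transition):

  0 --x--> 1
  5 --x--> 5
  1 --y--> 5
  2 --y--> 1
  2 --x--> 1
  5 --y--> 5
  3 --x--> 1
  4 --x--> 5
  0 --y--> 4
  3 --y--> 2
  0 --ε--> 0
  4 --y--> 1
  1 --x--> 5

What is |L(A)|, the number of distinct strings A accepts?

The useful subgraph on states {1, 2, 3} is acyclic, so L(A) is finite; the longest accepting path visits 3 useful states, giving maximum string length 2.
Counting accepting paths from 3 by length: 1 of length 0, 2 of length 1, 2 of length 2. Total 5.

5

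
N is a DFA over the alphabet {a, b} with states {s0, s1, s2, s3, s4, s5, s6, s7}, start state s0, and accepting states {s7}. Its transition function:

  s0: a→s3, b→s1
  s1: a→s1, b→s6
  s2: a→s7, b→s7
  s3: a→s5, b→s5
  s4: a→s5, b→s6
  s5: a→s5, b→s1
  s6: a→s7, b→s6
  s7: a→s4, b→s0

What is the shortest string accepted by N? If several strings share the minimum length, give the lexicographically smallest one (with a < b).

bba

A breadth-first search from s0 reaches an accepting state first via the path s0 → s1 → s6 → s7 on input bba.
No string of length < 3 is accepted (BFS exhausts all shorter strings without reaching an accepting state), and bba is the lexicographically least accepting string of length 3.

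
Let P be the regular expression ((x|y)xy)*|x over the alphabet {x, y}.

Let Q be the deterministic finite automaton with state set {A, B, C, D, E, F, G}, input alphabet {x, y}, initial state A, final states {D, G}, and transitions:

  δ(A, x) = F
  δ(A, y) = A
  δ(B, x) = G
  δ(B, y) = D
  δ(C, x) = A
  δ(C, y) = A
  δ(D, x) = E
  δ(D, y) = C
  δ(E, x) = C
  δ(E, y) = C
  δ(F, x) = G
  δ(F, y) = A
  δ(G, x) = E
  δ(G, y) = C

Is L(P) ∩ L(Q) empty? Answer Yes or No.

Yes

Converting the expression P to a DFA (subset construction, then merging equivalent states) gives the minimal DFA with states {p0, p1, p2, p3, p4, p5}, start state p0, accepting states {p0, p1, p5} and transitions p0: x→p1, y→p2; p1: x→p3, y→p4; p2: x→p3, y→p4; p3: x→p4, y→p5; p4: x→p4, y→p4; p5: x→p2, y→p2.
Exploring the product automaton P × Q from the start pair (p0, A), following both machines on each input symbol, reaches 13 state pairs: (p0, A), (p1, F), (p2, A), (p3, G), (p4, A), (p3, F), (p4, E), (p5, C), (p4, F), (p4, G), (p5, A), (p4, C), (p2, F).
P accepts in {p0, p1, p5} and Q accepts in {D, G}; no reachable pair has both components accepting, so no string drives both machines to acceptance simultaneously and L(P) ∩ L(Q) = ∅.
So no string is accepted by both, and the intersection is empty.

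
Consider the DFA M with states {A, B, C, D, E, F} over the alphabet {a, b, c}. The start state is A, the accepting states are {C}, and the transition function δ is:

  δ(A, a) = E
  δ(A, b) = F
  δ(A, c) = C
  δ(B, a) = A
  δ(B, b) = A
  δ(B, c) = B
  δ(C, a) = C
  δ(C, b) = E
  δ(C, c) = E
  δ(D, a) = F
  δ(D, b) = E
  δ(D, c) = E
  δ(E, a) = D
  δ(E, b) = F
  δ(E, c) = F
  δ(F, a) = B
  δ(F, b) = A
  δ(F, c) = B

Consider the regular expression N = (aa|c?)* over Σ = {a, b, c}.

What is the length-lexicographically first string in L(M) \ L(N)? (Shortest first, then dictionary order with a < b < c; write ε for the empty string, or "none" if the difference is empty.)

The string ca is accepted by M but not by N.
No shorter string lies in the difference, and ca is the lexicographically first length-2 string in L(M) \ L(N).

ca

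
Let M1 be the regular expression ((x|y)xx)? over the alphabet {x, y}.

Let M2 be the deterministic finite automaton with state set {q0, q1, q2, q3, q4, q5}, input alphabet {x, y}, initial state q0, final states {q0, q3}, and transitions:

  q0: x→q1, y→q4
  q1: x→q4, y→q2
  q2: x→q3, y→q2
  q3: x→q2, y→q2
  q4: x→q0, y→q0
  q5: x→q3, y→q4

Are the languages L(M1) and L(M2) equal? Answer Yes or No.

No

The string yxx is accepted by M1 but rejected by M2.
So L(M1) ≠ L(M2).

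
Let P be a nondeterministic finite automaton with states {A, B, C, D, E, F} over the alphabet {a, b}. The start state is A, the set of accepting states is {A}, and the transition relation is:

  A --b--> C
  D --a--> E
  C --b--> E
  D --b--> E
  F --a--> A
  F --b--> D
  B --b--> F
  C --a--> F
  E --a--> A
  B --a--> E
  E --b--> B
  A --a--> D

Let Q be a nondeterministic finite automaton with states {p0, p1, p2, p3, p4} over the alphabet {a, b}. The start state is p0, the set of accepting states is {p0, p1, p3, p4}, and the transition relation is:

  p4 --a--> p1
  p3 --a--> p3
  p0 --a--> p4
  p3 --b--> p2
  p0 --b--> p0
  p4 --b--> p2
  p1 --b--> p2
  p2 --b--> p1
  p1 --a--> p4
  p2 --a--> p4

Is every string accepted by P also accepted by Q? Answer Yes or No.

Yes

Exploring the product automaton P × Q from the start pair (A, p0), following both machines on each input symbol, reaches 20 state pairs: (A, p0), (D, p4), (C, p0), (E, p1), (E, p2), (F, p4), (E, p0), (A, p4), (B, p2), (B, p1), (A, p1), (D, p2), (B, p0), (D, p1), (C, p2), (E, p4), (F, p1), (F, p2), (F, p0), (D, p0).
P accepts in {A} and Q accepts in {p0, p1, p3, p4}. The reachable pairs whose P-component is accepting are (A, p0), (A, p4), (A, p1); in each of them the Q-component is accepting too, so the product for L(P) \ L(Q) (P-component accepting, Q-component rejecting) has no reachable accepting pair and the difference is empty.
Hence every string in L(P) is also in L(Q).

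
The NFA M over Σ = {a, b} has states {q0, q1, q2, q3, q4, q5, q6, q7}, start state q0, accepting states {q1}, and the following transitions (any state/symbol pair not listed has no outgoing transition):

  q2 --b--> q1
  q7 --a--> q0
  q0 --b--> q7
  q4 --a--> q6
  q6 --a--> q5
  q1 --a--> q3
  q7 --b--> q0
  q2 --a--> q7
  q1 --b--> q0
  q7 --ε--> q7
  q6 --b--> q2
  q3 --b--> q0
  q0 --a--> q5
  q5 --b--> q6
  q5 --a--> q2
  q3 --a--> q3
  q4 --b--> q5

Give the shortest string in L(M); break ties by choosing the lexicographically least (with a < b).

aab

A breadth-first search from q0 reaches an accepting state first via the path q0 → q5 → q2 → q1 on input aab.
No string of length < 3 is accepted (BFS exhausts all shorter strings without reaching an accepting state), and aab is the lexicographically least accepting string of length 3.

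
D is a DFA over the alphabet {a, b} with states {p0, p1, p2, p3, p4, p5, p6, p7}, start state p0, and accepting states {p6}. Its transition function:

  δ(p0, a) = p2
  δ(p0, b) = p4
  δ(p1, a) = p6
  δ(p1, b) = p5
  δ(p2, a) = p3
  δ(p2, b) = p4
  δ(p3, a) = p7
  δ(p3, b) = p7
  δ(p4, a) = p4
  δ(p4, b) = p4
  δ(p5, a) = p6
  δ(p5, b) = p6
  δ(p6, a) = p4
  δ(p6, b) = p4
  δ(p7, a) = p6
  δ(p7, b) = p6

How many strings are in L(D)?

4

The useful subgraph on states {p0, p2, p3, p6, p7} is acyclic, so L(D) is finite; the longest accepting path visits 5 useful states, giving maximum string length 4.
Counting accepting paths from p0 by length: 4 of length 4. Total 4.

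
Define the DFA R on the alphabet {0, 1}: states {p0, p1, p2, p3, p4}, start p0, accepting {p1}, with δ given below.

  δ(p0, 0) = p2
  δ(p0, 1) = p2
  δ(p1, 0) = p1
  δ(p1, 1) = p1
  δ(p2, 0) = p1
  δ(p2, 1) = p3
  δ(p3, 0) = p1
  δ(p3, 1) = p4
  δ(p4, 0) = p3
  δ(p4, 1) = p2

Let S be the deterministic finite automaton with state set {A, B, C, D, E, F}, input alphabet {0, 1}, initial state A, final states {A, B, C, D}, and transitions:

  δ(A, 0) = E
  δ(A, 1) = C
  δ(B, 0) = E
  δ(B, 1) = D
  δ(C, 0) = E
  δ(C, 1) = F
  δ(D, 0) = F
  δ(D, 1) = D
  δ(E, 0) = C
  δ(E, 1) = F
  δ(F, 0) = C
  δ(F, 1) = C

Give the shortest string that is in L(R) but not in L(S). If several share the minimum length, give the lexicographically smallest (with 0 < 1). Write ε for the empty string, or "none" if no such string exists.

The string 10 is accepted by R but not by S.
No shorter string lies in the difference, and 10 is the lexicographically first length-2 string in L(R) \ L(S).

10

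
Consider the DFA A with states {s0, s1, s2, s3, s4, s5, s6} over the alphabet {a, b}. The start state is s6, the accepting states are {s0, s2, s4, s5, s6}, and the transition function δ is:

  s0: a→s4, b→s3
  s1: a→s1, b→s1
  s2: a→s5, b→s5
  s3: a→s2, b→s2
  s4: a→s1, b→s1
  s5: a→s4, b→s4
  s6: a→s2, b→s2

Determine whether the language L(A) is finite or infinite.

finite

The useful states (reachable from s6 and able to reach an accepting state) are {s2, s4, s5, s6}.
Restricted to these states the transition graph has no cycle, so every accepting path has bounded length and L is finite.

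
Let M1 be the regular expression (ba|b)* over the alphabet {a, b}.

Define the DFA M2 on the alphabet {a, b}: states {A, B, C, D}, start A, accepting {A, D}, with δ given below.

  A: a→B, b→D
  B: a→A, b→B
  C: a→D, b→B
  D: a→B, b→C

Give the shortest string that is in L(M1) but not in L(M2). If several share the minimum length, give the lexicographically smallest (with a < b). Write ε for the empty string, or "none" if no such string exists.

ba

The string ba is accepted by M1 but not by M2.
No shorter string lies in the difference, and ba is the lexicographically first length-2 string in L(M1) \ L(M2).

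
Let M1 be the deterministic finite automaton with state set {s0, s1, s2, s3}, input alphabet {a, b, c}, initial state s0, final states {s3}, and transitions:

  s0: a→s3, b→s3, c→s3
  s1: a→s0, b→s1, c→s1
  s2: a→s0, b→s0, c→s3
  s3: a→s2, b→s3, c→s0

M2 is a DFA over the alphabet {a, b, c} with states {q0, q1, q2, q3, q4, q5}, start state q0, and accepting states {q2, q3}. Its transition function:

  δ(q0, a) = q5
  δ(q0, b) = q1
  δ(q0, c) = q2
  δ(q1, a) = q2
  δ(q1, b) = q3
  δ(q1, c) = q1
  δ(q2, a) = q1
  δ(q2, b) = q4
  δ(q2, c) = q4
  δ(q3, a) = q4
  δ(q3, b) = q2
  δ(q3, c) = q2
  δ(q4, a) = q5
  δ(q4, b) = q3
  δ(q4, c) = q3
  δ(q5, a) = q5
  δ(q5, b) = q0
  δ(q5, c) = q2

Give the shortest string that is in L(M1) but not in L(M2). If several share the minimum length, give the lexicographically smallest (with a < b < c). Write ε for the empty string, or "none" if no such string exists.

a

The string a is accepted by M1 but not by M2.
No shorter string lies in the difference, and a is the lexicographically first length-1 string in L(M1) \ L(M2).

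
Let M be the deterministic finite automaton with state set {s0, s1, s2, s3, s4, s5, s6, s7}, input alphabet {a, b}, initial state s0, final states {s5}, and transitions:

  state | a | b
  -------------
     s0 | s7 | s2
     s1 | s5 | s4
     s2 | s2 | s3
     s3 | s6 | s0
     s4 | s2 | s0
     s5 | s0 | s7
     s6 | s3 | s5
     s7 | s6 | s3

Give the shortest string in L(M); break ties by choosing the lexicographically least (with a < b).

aab

A breadth-first search from s0 reaches an accepting state first via the path s0 → s7 → s6 → s5 on input aab.
No string of length < 3 is accepted (BFS exhausts all shorter strings without reaching an accepting state), and aab is the lexicographically least accepting string of length 3.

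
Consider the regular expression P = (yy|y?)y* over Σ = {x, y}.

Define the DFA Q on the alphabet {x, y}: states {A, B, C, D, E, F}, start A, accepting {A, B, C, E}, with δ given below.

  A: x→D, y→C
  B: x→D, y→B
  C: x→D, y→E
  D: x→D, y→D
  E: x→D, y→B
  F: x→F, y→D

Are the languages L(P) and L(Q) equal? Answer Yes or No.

Converting the expression P to a DFA (subset construction, then merging equivalent states) gives the minimal DFA with states {p0, p1}, start state p0, accepting states {p0} and transitions p0: x→p1, y→p0; p1: x→p1, y→p1.
Exploring the product automaton P × Q from the start pair (p0, A), following both machines on each input symbol, reaches 5 state pairs: (p0, A), (p1, D), (p0, C), (p0, E), (p0, B).
P accepts in {p0} and Q accepts in {A, B, C, E}. In every reachable pair the two components are either both accepting — (p0, A), (p0, C), (p0, E), (p0, B) — or both non-accepting, so no string is accepted by exactly one of the machines: L(P) \ L(Q) and L(Q) \ L(P) are both empty.
Hence every string is accepted by P iff it is accepted by Q, and the two languages coincide.

Yes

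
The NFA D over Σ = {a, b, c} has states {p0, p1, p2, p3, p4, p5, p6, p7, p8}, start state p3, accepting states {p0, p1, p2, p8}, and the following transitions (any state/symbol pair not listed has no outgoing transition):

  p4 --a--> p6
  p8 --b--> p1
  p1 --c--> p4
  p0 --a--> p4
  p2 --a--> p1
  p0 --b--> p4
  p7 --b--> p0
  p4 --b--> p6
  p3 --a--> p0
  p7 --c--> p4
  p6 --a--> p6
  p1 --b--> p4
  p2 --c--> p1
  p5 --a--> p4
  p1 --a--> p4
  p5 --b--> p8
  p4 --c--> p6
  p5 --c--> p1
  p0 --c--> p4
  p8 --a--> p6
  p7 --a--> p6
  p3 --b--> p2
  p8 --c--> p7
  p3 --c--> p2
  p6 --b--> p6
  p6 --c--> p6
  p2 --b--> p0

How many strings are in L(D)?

The useful subgraph on states {p0, p1, p2, p3} is acyclic, so L(D) is finite; the longest accepting path visits 3 useful states, giving maximum string length 2.
Counting accepting paths from p3 by length: 3 of length 1, 6 of length 2. Total 9.

9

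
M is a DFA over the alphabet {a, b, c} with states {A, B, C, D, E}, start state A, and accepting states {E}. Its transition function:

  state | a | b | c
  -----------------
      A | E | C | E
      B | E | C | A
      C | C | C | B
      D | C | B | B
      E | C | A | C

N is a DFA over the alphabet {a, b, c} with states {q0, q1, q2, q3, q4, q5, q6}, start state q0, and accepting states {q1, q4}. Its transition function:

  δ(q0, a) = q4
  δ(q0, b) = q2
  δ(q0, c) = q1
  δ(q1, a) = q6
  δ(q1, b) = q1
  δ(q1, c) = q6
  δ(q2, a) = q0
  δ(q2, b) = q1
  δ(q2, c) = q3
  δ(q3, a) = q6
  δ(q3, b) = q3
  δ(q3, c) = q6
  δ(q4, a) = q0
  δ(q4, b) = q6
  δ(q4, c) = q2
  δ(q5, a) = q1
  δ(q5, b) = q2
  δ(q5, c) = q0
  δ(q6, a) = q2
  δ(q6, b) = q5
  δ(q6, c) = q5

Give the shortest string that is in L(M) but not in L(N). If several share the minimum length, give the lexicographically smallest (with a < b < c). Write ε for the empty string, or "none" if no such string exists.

aba

The string aba is accepted by M but not by N.
No shorter string lies in the difference, and aba is the lexicographically first length-3 string in L(M) \ L(N).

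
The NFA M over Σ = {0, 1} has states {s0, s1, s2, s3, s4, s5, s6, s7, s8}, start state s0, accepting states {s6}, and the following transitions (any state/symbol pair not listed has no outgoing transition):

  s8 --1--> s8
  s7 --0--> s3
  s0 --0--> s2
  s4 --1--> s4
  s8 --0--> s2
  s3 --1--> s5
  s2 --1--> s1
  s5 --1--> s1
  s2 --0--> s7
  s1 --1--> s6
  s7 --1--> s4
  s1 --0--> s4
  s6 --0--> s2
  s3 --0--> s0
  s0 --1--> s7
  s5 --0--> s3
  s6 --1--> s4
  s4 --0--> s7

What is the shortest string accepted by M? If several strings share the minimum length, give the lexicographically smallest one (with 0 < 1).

011

A breadth-first search from s0 reaches an accepting state first via the path s0 → s2 → s1 → s6 on input 011.
No string of length < 3 is accepted (BFS exhausts all shorter strings without reaching an accepting state), and 011 is the lexicographically least accepting string of length 3.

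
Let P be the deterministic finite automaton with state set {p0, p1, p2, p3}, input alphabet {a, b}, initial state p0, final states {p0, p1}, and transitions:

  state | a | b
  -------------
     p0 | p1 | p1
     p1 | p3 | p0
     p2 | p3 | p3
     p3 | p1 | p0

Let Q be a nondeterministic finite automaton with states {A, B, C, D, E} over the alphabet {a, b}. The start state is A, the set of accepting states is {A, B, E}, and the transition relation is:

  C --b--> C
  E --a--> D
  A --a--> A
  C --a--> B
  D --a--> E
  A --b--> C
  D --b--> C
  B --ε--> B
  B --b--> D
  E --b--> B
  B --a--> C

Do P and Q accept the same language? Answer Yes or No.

No

The string b is accepted by P but rejected by Q.
So L(P) ≠ L(Q).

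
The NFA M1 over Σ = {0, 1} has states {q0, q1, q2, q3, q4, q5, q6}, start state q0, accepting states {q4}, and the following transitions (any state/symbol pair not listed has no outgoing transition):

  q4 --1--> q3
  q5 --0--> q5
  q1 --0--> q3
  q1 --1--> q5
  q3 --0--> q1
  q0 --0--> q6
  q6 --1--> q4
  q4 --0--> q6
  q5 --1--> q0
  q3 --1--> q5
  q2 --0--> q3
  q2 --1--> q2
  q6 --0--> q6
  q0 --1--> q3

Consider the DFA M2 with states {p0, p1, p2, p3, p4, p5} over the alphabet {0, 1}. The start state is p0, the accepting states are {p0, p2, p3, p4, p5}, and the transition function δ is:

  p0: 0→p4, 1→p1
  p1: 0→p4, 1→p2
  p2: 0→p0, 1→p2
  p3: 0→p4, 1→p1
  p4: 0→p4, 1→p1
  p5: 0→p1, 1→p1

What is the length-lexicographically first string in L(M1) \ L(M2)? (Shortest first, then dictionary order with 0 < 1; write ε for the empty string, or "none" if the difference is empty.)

01

The string 01 is accepted by M1 but not by M2.
No shorter string lies in the difference, and 01 is the lexicographically first length-2 string in L(M1) \ L(M2).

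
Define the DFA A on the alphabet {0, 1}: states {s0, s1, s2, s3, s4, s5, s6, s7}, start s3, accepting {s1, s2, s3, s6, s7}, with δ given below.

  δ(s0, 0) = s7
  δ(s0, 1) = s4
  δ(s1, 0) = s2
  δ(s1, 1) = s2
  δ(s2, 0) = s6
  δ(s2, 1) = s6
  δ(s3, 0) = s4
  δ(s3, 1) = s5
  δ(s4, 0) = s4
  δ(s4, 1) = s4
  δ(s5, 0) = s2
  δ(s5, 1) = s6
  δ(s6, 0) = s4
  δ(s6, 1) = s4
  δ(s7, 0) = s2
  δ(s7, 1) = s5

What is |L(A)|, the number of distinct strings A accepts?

The useful subgraph on states {s2, s3, s5, s6} is acyclic, so L(A) is finite; the longest accepting path visits 4 useful states, giving maximum string length 3.
Counting accepting paths from s3 by length: 1 of length 0, 2 of length 2, 2 of length 3. Total 5.

5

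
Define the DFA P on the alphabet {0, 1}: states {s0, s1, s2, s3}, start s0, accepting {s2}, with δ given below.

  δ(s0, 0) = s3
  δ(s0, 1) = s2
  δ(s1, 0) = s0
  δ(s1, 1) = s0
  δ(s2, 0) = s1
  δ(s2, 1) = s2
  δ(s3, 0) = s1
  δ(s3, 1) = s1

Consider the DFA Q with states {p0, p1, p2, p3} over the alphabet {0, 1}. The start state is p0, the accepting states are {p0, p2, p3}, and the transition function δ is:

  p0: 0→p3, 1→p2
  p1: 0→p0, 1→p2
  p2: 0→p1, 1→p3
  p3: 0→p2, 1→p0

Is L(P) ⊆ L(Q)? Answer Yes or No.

Exploring the product automaton P × Q from the start pair (s0, p0), following both machines on each input symbol, reaches 15 state pairs: (s0, p0), (s3, p3), (s2, p2), (s1, p2), (s1, p0), (s1, p1), (s2, p3), (s0, p1), (s0, p3), (s0, p2), (s2, p0), (s3, p0), (s3, p2), (s3, p1), (s1, p3).
P accepts in {s2} and Q accepts in {p0, p2, p3}. The reachable pairs whose P-component is accepting are (s2, p2), (s2, p3), (s2, p0); in each of them the Q-component is accepting too, so the product for L(P) \ L(Q) (P-component accepting, Q-component rejecting) has no reachable accepting pair and the difference is empty.
Hence every string in L(P) is also in L(Q).

Yes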